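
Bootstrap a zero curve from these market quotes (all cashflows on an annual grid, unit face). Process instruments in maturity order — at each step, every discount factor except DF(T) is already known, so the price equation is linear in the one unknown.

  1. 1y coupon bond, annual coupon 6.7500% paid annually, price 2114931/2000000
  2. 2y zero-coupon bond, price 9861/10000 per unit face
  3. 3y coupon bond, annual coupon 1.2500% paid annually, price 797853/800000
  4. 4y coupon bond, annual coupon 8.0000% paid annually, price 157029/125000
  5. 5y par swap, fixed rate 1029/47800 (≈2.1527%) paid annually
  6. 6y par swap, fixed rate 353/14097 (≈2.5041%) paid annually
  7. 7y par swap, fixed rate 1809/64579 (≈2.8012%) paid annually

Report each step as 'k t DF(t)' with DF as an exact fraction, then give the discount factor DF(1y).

step 1 [1y] bond c/1=27/400: DF=(2114931/2000000 − 27/400·(0))/(1+27/400) = 4953/5000 ≈ 0.990600
step 2 [2y] zero: DF = P = 9861/10000 ≈ 0.986100
step 3 [3y] bond c/1=1/80: DF=(797853/800000 − 1/80·(0.990600+0.986100))/(1+1/80) = 4803/5000 ≈ 0.960600
step 4 [4y] bond c/1=2/25: DF=(157029/125000 − 2/25·(0.990600+0.986100+0.960600))/(1+2/25) = 591/625 ≈ 0.945600
step 5 [5y] swap r/1=1029/47800: DF=(1 − 1029/47800·(0.990600+0.986100+0.960600+0.945600))/(1+1029/47800) = 8971/10000 ≈ 0.897100
step 6 [6y] swap r/1=353/14097: DF=(1 − 353/14097·(0.990600+0.986100+0.960600+0.945600+0.897100))/(1+353/14097) = 2147/2500 ≈ 0.858800
step 7 [7y] swap r/1=1809/64579: DF=(1 − 1809/64579·(0.990600+0.986100+0.960600+0.945600+0.897100+0.858800))/(1+1809/64579) = 8191/10000 ≈ 0.819100

1 1 4953/5000
2 2 9861/10000
3 3 4803/5000
4 4 591/625
5 5 8971/10000
6 6 2147/2500
7 7 8191/10000
DF(1y) = 4953/5000 ≈ 0.990600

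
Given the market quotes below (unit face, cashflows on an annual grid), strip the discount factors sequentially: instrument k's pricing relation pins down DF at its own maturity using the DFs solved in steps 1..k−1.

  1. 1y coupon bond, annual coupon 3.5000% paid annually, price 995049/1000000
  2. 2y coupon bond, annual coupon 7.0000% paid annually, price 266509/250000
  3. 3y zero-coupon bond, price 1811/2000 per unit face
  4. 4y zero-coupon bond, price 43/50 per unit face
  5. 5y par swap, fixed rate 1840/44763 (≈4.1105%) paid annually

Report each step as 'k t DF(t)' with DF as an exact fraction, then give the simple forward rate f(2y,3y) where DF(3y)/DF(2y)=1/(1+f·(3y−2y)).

step 1 [1y] bond c/1=7/200: DF=(995049/1000000 − 7/200·(0))/(1+7/200) = 4807/5000 ≈ 0.961400
step 2 [2y] bond c/1=7/100: DF=(266509/250000 − 7/100·(0.961400))/(1+7/100) = 4667/5000 ≈ 0.933400
step 3 [3y] zero: DF = P = 1811/2000 ≈ 0.905500
step 4 [4y] zero: DF = P = 43/50 ≈ 0.860000
step 5 [5y] swap r/1=1840/44763: DF=(1 − 1840/44763·(0.961400+0.933400+0.905500+0.860000))/(1+1840/44763) = 102/125 ≈ 0.816000

1 1 4807/5000
2 2 4667/5000
3 3 1811/2000
4 4 43/50
5 5 102/125
f(2y,3y) = ((4667/5000)/(1811/2000) − 1)/(1) = 279/9055 ≈ 3.0812%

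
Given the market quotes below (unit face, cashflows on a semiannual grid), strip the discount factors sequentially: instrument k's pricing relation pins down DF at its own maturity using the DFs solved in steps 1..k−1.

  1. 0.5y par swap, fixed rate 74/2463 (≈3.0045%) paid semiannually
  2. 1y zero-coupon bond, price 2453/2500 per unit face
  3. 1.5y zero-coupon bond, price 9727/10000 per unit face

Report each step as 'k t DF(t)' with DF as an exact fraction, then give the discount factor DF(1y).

1 1/2 2463/2500
2 1 2453/2500
3 3/2 9727/10000
DF(1y) = 2453/2500 ≈ 0.981200

step 1 [0.5y] swap r/2=37/2463: DF=(1 − 37/2463·(0))/(1+37/2463) = 2463/2500 ≈ 0.985200
step 2 [1y] zero: DF = P = 2453/2500 ≈ 0.981200
step 3 [1.5y] zero: DF = P = 9727/10000 ≈ 0.972700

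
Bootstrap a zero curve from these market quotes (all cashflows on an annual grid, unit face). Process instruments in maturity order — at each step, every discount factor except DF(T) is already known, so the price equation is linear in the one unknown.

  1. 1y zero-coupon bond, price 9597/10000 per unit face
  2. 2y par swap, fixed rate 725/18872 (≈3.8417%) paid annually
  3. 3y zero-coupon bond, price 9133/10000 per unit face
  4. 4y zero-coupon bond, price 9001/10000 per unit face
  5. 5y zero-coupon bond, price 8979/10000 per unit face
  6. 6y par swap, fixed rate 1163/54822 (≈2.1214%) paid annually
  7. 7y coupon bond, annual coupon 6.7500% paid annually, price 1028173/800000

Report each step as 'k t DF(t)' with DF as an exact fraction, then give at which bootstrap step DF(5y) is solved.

step 1 [1y] zero: DF = P = 9597/10000 ≈ 0.959700
step 2 [2y] swap r/1=725/18872: DF=(1 − 725/18872·(0.959700))/(1+725/18872) = 371/400 ≈ 0.927500
step 3 [3y] zero: DF = P = 9133/10000 ≈ 0.913300
step 4 [4y] zero: DF = P = 9001/10000 ≈ 0.900100
step 5 [5y] zero: DF = P = 8979/10000 ≈ 0.897900
step 6 [6y] swap r/1=1163/54822: DF=(1 − 1163/54822·(0.959700+0.927500+0.913300+0.900100+0.897900))/(1+1163/54822) = 8837/10000 ≈ 0.883700
step 7 [7y] bond c/1=27/400: DF=(1028173/800000 − 27/400·(0.959700+0.927500+0.913300+0.900100+0.897900+0.883700))/(1+27/400) = 8573/10000 ≈ 0.857300

1 1 9597/10000
2 2 371/400
3 3 9133/10000
4 4 9001/10000
5 5 8979/10000
6 6 8837/10000
7 7 8573/10000
DF(5y) is solved at step 5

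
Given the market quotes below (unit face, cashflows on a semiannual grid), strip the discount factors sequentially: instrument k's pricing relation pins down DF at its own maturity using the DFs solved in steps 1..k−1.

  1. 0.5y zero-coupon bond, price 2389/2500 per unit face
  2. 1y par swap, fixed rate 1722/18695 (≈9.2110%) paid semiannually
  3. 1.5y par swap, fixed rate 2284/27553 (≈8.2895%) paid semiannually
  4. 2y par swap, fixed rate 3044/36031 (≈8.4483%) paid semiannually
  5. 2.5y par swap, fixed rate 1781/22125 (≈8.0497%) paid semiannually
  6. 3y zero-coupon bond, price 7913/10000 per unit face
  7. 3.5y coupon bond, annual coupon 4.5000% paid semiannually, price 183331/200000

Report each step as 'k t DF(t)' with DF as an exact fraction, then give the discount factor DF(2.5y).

step 1 [0.5y] zero: DF = P = 2389/2500 ≈ 0.955600
step 2 [1y] swap r/2=861/18695: DF=(1 − 861/18695·(0.955600))/(1+861/18695) = 9139/10000 ≈ 0.913900
step 3 [1.5y] swap r/2=1142/27553: DF=(1 − 1142/27553·(0.955600+0.913900))/(1+1142/27553) = 4429/5000 ≈ 0.885800
step 4 [2y] swap r/2=1522/36031: DF=(1 − 1522/36031·(0.955600+0.913900+0.885800))/(1+1522/36031) = 4239/5000 ≈ 0.847800
step 5 [2.5y] swap r/2=1781/44250: DF=(1 − 1781/44250·(0.955600+0.913900+0.885800+0.847800))/(1+1781/44250) = 8219/10000 ≈ 0.821900
step 6 [3y] zero: DF = P = 7913/10000 ≈ 0.791300
step 7 [3.5y] bond c/2=9/400: DF=(183331/200000 − 9/400·(0.955600+0.913900+0.885800+0.847800+0.821900+0.791300))/(1+9/400) = 7817/10000 ≈ 0.781700

1 1/2 2389/2500
2 1 9139/10000
3 3/2 4429/5000
4 2 4239/5000
5 5/2 8219/10000
6 3 7913/10000
7 7/2 7817/10000
DF(2.5y) = 8219/10000 ≈ 0.821900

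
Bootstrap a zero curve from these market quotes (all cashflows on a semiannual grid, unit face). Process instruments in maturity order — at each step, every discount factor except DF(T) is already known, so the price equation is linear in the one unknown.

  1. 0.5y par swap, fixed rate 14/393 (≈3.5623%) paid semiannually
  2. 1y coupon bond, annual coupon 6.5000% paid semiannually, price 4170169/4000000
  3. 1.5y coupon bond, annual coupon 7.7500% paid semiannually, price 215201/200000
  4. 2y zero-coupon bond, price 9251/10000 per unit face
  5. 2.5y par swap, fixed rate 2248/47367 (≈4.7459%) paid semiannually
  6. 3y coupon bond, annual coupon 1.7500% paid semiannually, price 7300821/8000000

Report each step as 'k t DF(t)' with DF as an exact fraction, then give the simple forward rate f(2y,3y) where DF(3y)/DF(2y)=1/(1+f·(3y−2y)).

1 1/2 393/400
2 1 2447/2500
3 3/2 9627/10000
4 2 9251/10000
5 5/2 2219/2500
6 3 2159/2500
f(2y,3y) = ((9251/10000)/(2159/2500) − 1)/(1) = 615/8636 ≈ 7.1214%

step 1 [0.5y] swap r/2=7/393: DF=(1 − 7/393·(0))/(1+7/393) = 393/400 ≈ 0.982500
step 2 [1y] bond c/2=13/400: DF=(4170169/4000000 − 13/400·(0.982500))/(1+13/400) = 2447/2500 ≈ 0.978800
step 3 [1.5y] bond c/2=31/800: DF=(215201/200000 − 31/800·(0.982500+0.978800))/(1+31/800) = 9627/10000 ≈ 0.962700
step 4 [2y] zero: DF = P = 9251/10000 ≈ 0.925100
step 5 [2.5y] swap r/2=1124/47367: DF=(1 − 1124/47367·(0.982500+0.978800+0.962700+0.925100))/(1+1124/47367) = 2219/2500 ≈ 0.887600
step 6 [3y] bond c/2=7/800: DF=(7300821/8000000 − 7/800·(0.982500+0.978800+0.962700+0.925100+0.887600))/(1+7/800) = 2159/2500 ≈ 0.863600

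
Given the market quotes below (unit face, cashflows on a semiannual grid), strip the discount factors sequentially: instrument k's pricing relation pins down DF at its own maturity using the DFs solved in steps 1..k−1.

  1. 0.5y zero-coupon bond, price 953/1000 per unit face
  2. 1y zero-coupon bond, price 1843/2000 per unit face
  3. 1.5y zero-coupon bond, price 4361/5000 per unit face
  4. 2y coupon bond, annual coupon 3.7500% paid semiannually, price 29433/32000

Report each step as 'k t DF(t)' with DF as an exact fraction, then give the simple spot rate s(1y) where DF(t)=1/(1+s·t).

step 1 [0.5y] zero: DF = P = 953/1000 ≈ 0.953000
step 2 [1y] zero: DF = P = 1843/2000 ≈ 0.921500
step 3 [1.5y] zero: DF = P = 4361/5000 ≈ 0.872200
step 4 [2y] bond c/2=3/160: DF=(29433/32000 − 3/160·(0.953000+0.921500+0.872200))/(1+3/160) = 8523/10000 ≈ 0.852300

1 1/2 953/1000
2 1 1843/2000
3 3/2 4361/5000
4 2 8523/10000
s(1y) = (1/(1843/2000) − 1)/(1) = 157/1843 ≈ 8.5187%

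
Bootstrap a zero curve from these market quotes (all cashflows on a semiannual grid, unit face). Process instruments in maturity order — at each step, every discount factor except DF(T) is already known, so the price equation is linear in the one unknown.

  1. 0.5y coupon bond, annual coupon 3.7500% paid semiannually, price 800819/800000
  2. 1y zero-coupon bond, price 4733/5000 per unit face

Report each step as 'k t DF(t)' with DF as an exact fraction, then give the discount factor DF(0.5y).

1 1/2 4913/5000
2 1 4733/5000
DF(0.5y) = 4913/5000 ≈ 0.982600

step 1 [0.5y] bond c/2=3/160: DF=(800819/800000 − 3/160·(0))/(1+3/160) = 4913/5000 ≈ 0.982600
step 2 [1y] zero: DF = P = 4733/5000 ≈ 0.946600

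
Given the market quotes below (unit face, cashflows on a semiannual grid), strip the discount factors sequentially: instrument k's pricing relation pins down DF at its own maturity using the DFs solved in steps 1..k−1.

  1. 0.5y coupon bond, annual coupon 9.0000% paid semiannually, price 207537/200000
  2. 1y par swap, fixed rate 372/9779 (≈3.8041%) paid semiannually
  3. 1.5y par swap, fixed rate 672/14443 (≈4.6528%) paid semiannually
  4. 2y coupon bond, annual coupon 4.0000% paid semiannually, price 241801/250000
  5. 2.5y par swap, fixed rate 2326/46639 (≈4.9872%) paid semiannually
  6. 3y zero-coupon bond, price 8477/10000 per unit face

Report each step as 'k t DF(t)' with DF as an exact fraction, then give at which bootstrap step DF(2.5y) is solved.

1 1/2 993/1000
2 1 2407/2500
3 3/2 583/625
4 2 2229/2500
5 5/2 8837/10000
6 3 8477/10000
DF(2.5y) is solved at step 5

step 1 [0.5y] bond c/2=9/200: DF=(207537/200000 − 9/200·(0))/(1+9/200) = 993/1000 ≈ 0.993000
step 2 [1y] swap r/2=186/9779: DF=(1 − 186/9779·(0.993000))/(1+186/9779) = 2407/2500 ≈ 0.962800
step 3 [1.5y] swap r/2=336/14443: DF=(1 − 336/14443·(0.993000+0.962800))/(1+336/14443) = 583/625 ≈ 0.932800
step 4 [2y] bond c/2=1/50: DF=(241801/250000 − 1/50·(0.993000+0.962800+0.932800))/(1+1/50) = 2229/2500 ≈ 0.891600
step 5 [2.5y] swap r/2=1163/46639: DF=(1 − 1163/46639·(0.993000+0.962800+0.932800+0.891600))/(1+1163/46639) = 8837/10000 ≈ 0.883700
step 6 [3y] zero: DF = P = 8477/10000 ≈ 0.847700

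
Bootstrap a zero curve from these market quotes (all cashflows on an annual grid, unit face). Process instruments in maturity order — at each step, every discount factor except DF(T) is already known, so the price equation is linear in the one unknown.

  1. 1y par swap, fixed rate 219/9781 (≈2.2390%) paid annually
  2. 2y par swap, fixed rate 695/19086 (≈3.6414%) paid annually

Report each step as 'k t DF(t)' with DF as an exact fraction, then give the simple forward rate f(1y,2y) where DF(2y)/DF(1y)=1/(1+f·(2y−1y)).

step 1 [1y] swap r/1=219/9781: DF=(1 − 219/9781·(0))/(1+219/9781) = 9781/10000 ≈ 0.978100
step 2 [2y] swap r/1=695/19086: DF=(1 − 695/19086·(0.978100))/(1+695/19086) = 1861/2000 ≈ 0.930500

1 1 9781/10000
2 2 1861/2000
f(1y,2y) = ((9781/10000)/(1861/2000) − 1)/(1) = 476/9305 ≈ 5.1155%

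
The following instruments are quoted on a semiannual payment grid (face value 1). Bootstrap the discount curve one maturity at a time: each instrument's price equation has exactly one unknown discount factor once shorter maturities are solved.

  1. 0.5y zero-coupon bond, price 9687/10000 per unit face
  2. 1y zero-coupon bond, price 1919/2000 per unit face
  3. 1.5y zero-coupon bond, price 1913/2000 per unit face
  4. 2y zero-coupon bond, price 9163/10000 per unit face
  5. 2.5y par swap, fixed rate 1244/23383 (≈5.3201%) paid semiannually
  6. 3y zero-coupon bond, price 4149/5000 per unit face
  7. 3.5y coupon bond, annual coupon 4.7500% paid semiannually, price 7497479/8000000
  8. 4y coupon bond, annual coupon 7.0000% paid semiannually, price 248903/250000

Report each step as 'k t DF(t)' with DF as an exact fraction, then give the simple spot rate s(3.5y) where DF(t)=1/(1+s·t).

step 1 [0.5y] zero: DF = P = 9687/10000 ≈ 0.968700
step 2 [1y] zero: DF = P = 1919/2000 ≈ 0.959500
step 3 [1.5y] zero: DF = P = 1913/2000 ≈ 0.956500
step 4 [2y] zero: DF = P = 9163/10000 ≈ 0.916300
step 5 [2.5y] swap r/2=622/23383: DF=(1 − 622/23383·(0.968700+0.959500+0.956500+0.916300))/(1+622/23383) = 2189/2500 ≈ 0.875600
step 6 [3y] zero: DF = P = 4149/5000 ≈ 0.829800
step 7 [3.5y] bond c/2=19/800: DF=(7497479/8000000 − 19/800·(0.968700+0.959500+0.956500+0.916300+0.875600+0.829800))/(1+19/800) = 7877/10000 ≈ 0.787700
step 8 [4y] bond c/2=7/200: DF=(248903/250000 − 7/200·(0.968700+0.959500+0.956500+0.916300+0.875600+0.829800+0.787700))/(1+7/200) = 7491/10000 ≈ 0.749100

1 1/2 9687/10000
2 1 1919/2000
3 3/2 1913/2000
4 2 9163/10000
5 5/2 2189/2500
6 3 4149/5000
7 7/2 7877/10000
8 4 7491/10000
s(3.5y) = (1/(7877/10000) − 1)/(7/2) = 4246/55139 ≈ 7.7005%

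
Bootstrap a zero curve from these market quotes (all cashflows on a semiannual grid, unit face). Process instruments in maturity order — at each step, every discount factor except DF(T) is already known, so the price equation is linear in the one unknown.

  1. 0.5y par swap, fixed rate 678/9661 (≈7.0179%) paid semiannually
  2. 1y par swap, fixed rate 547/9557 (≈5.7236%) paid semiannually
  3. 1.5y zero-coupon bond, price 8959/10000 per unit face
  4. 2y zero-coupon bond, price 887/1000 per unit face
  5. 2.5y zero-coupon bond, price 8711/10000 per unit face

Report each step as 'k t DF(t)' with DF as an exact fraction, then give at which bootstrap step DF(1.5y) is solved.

step 1 [0.5y] swap r/2=339/9661: DF=(1 − 339/9661·(0))/(1+339/9661) = 9661/10000 ≈ 0.966100
step 2 [1y] swap r/2=547/19114: DF=(1 − 547/19114·(0.966100))/(1+547/19114) = 9453/10000 ≈ 0.945300
step 3 [1.5y] zero: DF = P = 8959/10000 ≈ 0.895900
step 4 [2y] zero: DF = P = 887/1000 ≈ 0.887000
step 5 [2.5y] zero: DF = P = 8711/10000 ≈ 0.871100

1 1/2 9661/10000
2 1 9453/10000
3 3/2 8959/10000
4 2 887/1000
5 5/2 8711/10000
DF(1.5y) is solved at step 3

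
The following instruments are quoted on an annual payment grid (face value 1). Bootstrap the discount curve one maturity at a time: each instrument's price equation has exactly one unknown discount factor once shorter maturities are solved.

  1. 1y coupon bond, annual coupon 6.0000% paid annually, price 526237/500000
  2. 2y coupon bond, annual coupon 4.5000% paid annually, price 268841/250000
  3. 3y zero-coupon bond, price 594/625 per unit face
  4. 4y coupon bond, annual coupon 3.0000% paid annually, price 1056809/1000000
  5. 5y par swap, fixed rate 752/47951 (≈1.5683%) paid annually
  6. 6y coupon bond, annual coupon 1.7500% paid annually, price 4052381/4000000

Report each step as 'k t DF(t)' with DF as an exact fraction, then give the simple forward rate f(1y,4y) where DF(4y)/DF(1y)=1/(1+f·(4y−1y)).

step 1 [1y] bond c/1=3/50: DF=(526237/500000 − 3/50·(0))/(1+3/50) = 9929/10000 ≈ 0.992900
step 2 [2y] bond c/1=9/200: DF=(268841/250000 − 9/200·(0.992900))/(1+9/200) = 9863/10000 ≈ 0.986300
step 3 [3y] zero: DF = P = 594/625 ≈ 0.950400
step 4 [4y] bond c/1=3/100: DF=(1056809/1000000 − 3/100·(0.992900+0.986300+0.950400))/(1+3/100) = 9407/10000 ≈ 0.940700
step 5 [5y] swap r/1=752/47951: DF=(1 − 752/47951·(0.992900+0.986300+0.950400+0.940700))/(1+752/47951) = 578/625 ≈ 0.924800
step 6 [6y] bond c/1=7/400: DF=(4052381/4000000 − 7/400·(0.992900+0.986300+0.950400+0.940700+0.924800))/(1+7/400) = 2283/2500 ≈ 0.913200

1 1 9929/10000
2 2 9863/10000
3 3 594/625
4 4 9407/10000
5 5 578/625
6 6 2283/2500
f(1y,4y) = ((9929/10000)/(9407/10000) − 1)/(3) = 174/9407 ≈ 1.8497%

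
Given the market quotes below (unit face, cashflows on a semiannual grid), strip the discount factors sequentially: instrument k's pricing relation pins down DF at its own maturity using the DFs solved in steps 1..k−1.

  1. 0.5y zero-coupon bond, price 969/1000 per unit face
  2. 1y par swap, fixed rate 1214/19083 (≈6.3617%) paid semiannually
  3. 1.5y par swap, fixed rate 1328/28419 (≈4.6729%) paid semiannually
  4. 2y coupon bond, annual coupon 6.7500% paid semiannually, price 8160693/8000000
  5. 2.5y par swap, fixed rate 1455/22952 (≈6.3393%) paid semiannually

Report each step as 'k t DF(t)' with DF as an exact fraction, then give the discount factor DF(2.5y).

step 1 [0.5y] zero: DF = P = 969/1000 ≈ 0.969000
step 2 [1y] swap r/2=607/19083: DF=(1 − 607/19083·(0.969000))/(1+607/19083) = 9393/10000 ≈ 0.939300
step 3 [1.5y] swap r/2=664/28419: DF=(1 − 664/28419·(0.969000+0.939300))/(1+664/28419) = 1167/1250 ≈ 0.933600
step 4 [2y] bond c/2=27/800: DF=(8160693/8000000 − 27/800·(0.969000+0.939300+0.933600))/(1+27/800) = 447/500 ≈ 0.894000
step 5 [2.5y] swap r/2=1455/45904: DF=(1 − 1455/45904·(0.969000+0.939300+0.933600+0.894000))/(1+1455/45904) = 1709/2000 ≈ 0.854500

1 1/2 969/1000
2 1 9393/10000
3 3/2 1167/1250
4 2 447/500
5 5/2 1709/2000
DF(2.5y) = 1709/2000 ≈ 0.854500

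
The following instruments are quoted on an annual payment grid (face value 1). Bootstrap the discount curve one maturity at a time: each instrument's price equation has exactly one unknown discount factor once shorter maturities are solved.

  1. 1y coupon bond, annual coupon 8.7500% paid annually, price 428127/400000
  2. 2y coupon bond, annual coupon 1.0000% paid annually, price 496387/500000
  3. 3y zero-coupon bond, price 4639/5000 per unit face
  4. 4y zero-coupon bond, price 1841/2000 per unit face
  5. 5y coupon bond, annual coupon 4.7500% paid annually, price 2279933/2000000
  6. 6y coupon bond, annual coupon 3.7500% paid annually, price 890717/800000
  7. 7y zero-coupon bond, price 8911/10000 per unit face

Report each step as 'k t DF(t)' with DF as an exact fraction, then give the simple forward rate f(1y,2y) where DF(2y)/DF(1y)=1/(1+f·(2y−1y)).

step 1 [1y] bond c/1=7/80: DF=(428127/400000 − 7/80·(0))/(1+7/80) = 4921/5000 ≈ 0.984200
step 2 [2y] bond c/1=1/100: DF=(496387/500000 − 1/100·(0.984200))/(1+1/100) = 2433/2500 ≈ 0.973200
step 3 [3y] zero: DF = P = 4639/5000 ≈ 0.927800
step 4 [4y] zero: DF = P = 1841/2000 ≈ 0.920500
step 5 [5y] bond c/1=19/400: DF=(2279933/2000000 − 19/400·(0.984200+0.973200+0.927800+0.920500))/(1+19/400) = 9157/10000 ≈ 0.915700
step 6 [6y] bond c/1=3/80: DF=(890717/800000 − 3/80·(0.984200+0.973200+0.927800+0.920500+0.915700))/(1+3/80) = 361/400 ≈ 0.902500
step 7 [7y] zero: DF = P = 8911/10000 ≈ 0.891100

1 1 4921/5000
2 2 2433/2500
3 3 4639/5000
4 4 1841/2000
5 5 9157/10000
6 6 361/400
7 7 8911/10000
f(1y,2y) = ((4921/5000)/(2433/2500) − 1)/(1) = 55/4866 ≈ 1.1303%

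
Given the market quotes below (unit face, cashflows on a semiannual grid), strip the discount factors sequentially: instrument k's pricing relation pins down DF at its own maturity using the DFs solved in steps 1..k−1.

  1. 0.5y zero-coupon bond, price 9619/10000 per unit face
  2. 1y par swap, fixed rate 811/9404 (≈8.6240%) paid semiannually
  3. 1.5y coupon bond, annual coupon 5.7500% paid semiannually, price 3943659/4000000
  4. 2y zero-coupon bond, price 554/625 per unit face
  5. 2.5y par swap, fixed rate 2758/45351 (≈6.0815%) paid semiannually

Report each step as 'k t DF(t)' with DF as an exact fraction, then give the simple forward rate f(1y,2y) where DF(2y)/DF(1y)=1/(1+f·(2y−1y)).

step 1 [0.5y] zero: DF = P = 9619/10000 ≈ 0.961900
step 2 [1y] swap r/2=811/18808: DF=(1 − 811/18808·(0.961900))/(1+811/18808) = 9189/10000 ≈ 0.918900
step 3 [1.5y] bond c/2=23/800: DF=(3943659/4000000 − 23/800·(0.961900+0.918900))/(1+23/800) = 4529/5000 ≈ 0.905800
step 4 [2y] zero: DF = P = 554/625 ≈ 0.886400
step 5 [2.5y] swap r/2=1379/45351: DF=(1 − 1379/45351·(0.961900+0.918900+0.905800+0.886400))/(1+1379/45351) = 8621/10000 ≈ 0.862100

1 1/2 9619/10000
2 1 9189/10000
3 3/2 4529/5000
4 2 554/625
5 5/2 8621/10000
f(1y,2y) = ((9189/10000)/(554/625) − 1)/(1) = 325/8864 ≈ 3.6665%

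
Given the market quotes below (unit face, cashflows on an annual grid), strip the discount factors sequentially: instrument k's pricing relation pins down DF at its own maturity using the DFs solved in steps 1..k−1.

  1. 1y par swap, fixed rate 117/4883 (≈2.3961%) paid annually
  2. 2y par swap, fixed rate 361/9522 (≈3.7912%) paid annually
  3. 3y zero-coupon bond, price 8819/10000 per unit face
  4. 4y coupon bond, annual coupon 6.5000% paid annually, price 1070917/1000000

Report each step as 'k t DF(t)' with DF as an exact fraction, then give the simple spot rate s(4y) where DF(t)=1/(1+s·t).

1 1 4883/5000
2 2 4639/5000
3 3 8819/10000
4 4 1671/2000
s(4y) = (1/(1671/2000) − 1)/(4) = 329/6684 ≈ 4.9222%

step 1 [1y] swap r/1=117/4883: DF=(1 − 117/4883·(0))/(1+117/4883) = 4883/5000 ≈ 0.976600
step 2 [2y] swap r/1=361/9522: DF=(1 − 361/9522·(0.976600))/(1+361/9522) = 4639/5000 ≈ 0.927800
step 3 [3y] zero: DF = P = 8819/10000 ≈ 0.881900
step 4 [4y] bond c/1=13/200: DF=(1070917/1000000 − 13/200·(0.976600+0.927800+0.881900))/(1+13/200) = 1671/2000 ≈ 0.835500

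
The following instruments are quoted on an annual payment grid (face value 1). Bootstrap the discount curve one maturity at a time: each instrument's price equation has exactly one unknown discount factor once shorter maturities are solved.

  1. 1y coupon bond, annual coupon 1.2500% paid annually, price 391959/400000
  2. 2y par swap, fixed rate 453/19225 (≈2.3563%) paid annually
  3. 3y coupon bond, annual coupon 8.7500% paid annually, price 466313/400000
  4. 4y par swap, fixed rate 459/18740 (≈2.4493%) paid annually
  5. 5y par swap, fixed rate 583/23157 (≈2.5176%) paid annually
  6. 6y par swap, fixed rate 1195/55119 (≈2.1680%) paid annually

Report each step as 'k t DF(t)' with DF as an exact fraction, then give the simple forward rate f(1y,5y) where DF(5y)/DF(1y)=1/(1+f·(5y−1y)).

1 1 4839/5000
2 2 9547/10000
3 3 9173/10000
4 4 4541/5000
5 5 4417/5000
6 6 1761/2000
f(1y,5y) = ((4839/5000)/(4417/5000) − 1)/(4) = 211/8834 ≈ 2.3885%

step 1 [1y] bond c/1=1/80: DF=(391959/400000 − 1/80·(0))/(1+1/80) = 4839/5000 ≈ 0.967800
step 2 [2y] swap r/1=453/19225: DF=(1 − 453/19225·(0.967800))/(1+453/19225) = 9547/10000 ≈ 0.954700
step 3 [3y] bond c/1=7/80: DF=(466313/400000 − 7/80·(0.967800+0.954700))/(1+7/80) = 9173/10000 ≈ 0.917300
step 4 [4y] swap r/1=459/18740: DF=(1 − 459/18740·(0.967800+0.954700+0.917300))/(1+459/18740) = 4541/5000 ≈ 0.908200
step 5 [5y] swap r/1=583/23157: DF=(1 − 583/23157·(0.967800+0.954700+0.917300+0.908200))/(1+583/23157) = 4417/5000 ≈ 0.883400
step 6 [6y] swap r/1=1195/55119: DF=(1 − 1195/55119·(0.967800+0.954700+0.917300+0.908200+0.883400))/(1+1195/55119) = 1761/2000 ≈ 0.880500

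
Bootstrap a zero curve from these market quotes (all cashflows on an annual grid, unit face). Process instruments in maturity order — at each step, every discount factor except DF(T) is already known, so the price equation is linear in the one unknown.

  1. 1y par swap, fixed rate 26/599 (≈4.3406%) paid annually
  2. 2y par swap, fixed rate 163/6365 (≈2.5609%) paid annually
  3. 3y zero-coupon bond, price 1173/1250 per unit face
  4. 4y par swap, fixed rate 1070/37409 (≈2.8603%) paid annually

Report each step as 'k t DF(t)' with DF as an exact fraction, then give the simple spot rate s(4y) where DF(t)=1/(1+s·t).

1 1 599/625
2 2 9511/10000
3 3 1173/1250
4 4 893/1000
s(4y) = (1/(893/1000) − 1)/(4) = 107/3572 ≈ 2.9955%

step 1 [1y] swap r/1=26/599: DF=(1 − 26/599·(0))/(1+26/599) = 599/625 ≈ 0.958400
step 2 [2y] swap r/1=163/6365: DF=(1 − 163/6365·(0.958400))/(1+163/6365) = 9511/10000 ≈ 0.951100
step 3 [3y] zero: DF = P = 1173/1250 ≈ 0.938400
step 4 [4y] swap r/1=1070/37409: DF=(1 − 1070/37409·(0.958400+0.951100+0.938400))/(1+1070/37409) = 893/1000 ≈ 0.893000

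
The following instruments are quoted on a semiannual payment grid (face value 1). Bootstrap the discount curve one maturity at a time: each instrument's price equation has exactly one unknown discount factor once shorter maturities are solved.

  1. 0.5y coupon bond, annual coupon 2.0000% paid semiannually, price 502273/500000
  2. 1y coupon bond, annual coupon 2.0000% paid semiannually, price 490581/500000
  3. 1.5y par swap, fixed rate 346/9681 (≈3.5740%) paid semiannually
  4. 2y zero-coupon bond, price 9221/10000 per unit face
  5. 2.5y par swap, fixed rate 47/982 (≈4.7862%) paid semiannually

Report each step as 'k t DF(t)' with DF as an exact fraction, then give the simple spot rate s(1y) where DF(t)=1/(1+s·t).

1 1/2 4973/5000
2 1 601/625
3 3/2 9481/10000
4 2 9221/10000
5 5/2 1109/1250
s(1y) = (1/(601/625) − 1)/(1) = 24/601 ≈ 3.9933%

step 1 [0.5y] bond c/2=1/100: DF=(502273/500000 − 1/100·(0))/(1+1/100) = 4973/5000 ≈ 0.994600
step 2 [1y] bond c/2=1/100: DF=(490581/500000 − 1/100·(0.994600))/(1+1/100) = 601/625 ≈ 0.961600
step 3 [1.5y] swap r/2=173/9681: DF=(1 − 173/9681·(0.994600+0.961600))/(1+173/9681) = 9481/10000 ≈ 0.948100
step 4 [2y] zero: DF = P = 9221/10000 ≈ 0.922100
step 5 [2.5y] swap r/2=47/1964: DF=(1 − 47/1964·(0.994600+0.961600+0.948100+0.922100))/(1+47/1964) = 1109/1250 ≈ 0.887200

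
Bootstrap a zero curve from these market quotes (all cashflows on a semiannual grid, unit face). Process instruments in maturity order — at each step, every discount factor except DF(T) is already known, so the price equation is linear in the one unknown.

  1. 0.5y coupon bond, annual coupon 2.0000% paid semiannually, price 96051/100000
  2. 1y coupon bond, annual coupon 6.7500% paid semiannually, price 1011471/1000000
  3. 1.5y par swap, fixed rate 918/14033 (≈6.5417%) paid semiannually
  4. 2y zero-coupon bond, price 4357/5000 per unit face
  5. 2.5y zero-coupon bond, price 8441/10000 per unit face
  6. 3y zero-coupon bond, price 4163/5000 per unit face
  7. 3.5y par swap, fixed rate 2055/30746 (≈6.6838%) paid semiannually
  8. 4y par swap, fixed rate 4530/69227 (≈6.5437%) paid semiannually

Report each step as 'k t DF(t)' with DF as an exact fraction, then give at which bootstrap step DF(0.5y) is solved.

step 1 [0.5y] bond c/2=1/100: DF=(96051/100000 − 1/100·(0))/(1+1/100) = 951/1000 ≈ 0.951000
step 2 [1y] bond c/2=27/800: DF=(1011471/1000000 − 27/800·(0.951000))/(1+27/800) = 4737/5000 ≈ 0.947400
step 3 [1.5y] swap r/2=459/14033: DF=(1 − 459/14033·(0.951000+0.947400))/(1+459/14033) = 4541/5000 ≈ 0.908200
step 4 [2y] zero: DF = P = 4357/5000 ≈ 0.871400
step 5 [2.5y] zero: DF = P = 8441/10000 ≈ 0.844100
step 6 [3y] zero: DF = P = 4163/5000 ≈ 0.832600
step 7 [3.5y] swap r/2=2055/61492: DF=(1 − 2055/61492·(0.951000+0.947400+0.908200+0.871400+0.844100+0.832600))/(1+2055/61492) = 1589/2000 ≈ 0.794500
step 8 [4y] swap r/2=2265/69227: DF=(1 − 2265/69227·(0.951000+0.947400+0.908200+0.871400+0.844100+0.832600+0.794500))/(1+2265/69227) = 1547/2000 ≈ 0.773500

1 1/2 951/1000
2 1 4737/5000
3 3/2 4541/5000
4 2 4357/5000
5 5/2 8441/10000
6 3 4163/5000
7 7/2 1589/2000
8 4 1547/2000
DF(0.5y) is solved at step 1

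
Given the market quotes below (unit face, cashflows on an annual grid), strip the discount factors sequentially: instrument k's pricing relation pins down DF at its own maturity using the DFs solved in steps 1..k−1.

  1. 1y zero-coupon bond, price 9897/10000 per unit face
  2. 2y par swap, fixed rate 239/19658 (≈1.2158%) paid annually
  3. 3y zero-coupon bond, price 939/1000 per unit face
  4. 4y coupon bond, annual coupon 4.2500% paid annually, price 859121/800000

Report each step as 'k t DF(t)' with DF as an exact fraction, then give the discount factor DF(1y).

1 1 9897/10000
2 2 9761/10000
3 3 939/1000
4 4 9117/10000
DF(1y) = 9897/10000 ≈ 0.989700

step 1 [1y] zero: DF = P = 9897/10000 ≈ 0.989700
step 2 [2y] swap r/1=239/19658: DF=(1 − 239/19658·(0.989700))/(1+239/19658) = 9761/10000 ≈ 0.976100
step 3 [3y] zero: DF = P = 939/1000 ≈ 0.939000
step 4 [4y] bond c/1=17/400: DF=(859121/800000 − 17/400·(0.989700+0.976100+0.939000))/(1+17/400) = 9117/10000 ≈ 0.911700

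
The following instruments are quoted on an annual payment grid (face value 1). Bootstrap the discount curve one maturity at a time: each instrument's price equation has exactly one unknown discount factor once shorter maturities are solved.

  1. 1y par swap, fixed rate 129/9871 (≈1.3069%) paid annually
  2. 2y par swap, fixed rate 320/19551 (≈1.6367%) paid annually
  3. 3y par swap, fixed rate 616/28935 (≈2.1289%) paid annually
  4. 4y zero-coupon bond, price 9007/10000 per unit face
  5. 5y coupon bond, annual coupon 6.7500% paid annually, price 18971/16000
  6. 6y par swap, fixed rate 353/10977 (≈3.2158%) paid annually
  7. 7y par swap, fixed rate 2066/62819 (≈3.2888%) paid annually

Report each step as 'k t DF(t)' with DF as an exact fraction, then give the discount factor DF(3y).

1 1 9871/10000
2 2 121/125
3 3 1173/1250
4 4 9007/10000
5 5 2177/2500
6 6 1647/2000
7 7 3967/5000
DF(3y) = 1173/1250 ≈ 0.938400

step 1 [1y] swap r/1=129/9871: DF=(1 − 129/9871·(0))/(1+129/9871) = 9871/10000 ≈ 0.987100
step 2 [2y] swap r/1=320/19551: DF=(1 − 320/19551·(0.987100))/(1+320/19551) = 121/125 ≈ 0.968000
step 3 [3y] swap r/1=616/28935: DF=(1 − 616/28935·(0.987100+0.968000))/(1+616/28935) = 1173/1250 ≈ 0.938400
step 4 [4y] zero: DF = P = 9007/10000 ≈ 0.900700
step 5 [5y] bond c/1=27/400: DF=(18971/16000 − 27/400·(0.987100+0.968000+0.938400+0.900700))/(1+27/400) = 2177/2500 ≈ 0.870800
step 6 [6y] swap r/1=353/10977: DF=(1 − 353/10977·(0.987100+0.968000+0.938400+0.900700+0.870800))/(1+353/10977) = 1647/2000 ≈ 0.823500
step 7 [7y] swap r/1=2066/62819: DF=(1 − 2066/62819·(0.987100+0.968000+0.938400+0.900700+0.870800+0.823500))/(1+2066/62819) = 3967/5000 ≈ 0.793400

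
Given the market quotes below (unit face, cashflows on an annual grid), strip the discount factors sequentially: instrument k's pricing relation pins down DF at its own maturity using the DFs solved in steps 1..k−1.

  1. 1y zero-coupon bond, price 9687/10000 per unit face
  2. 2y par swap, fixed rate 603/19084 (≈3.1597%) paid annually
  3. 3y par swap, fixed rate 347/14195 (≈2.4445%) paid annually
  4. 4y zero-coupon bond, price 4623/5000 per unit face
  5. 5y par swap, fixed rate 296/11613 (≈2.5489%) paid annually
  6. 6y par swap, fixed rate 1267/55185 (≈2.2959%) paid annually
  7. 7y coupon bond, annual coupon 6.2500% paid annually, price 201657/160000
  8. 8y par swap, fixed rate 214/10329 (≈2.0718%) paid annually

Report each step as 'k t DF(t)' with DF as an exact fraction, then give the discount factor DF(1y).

1 1 9687/10000
2 2 9397/10000
3 3 4653/5000
4 4 4623/5000
5 5 551/625
6 6 8733/10000
7 7 1077/1250
8 8 4251/5000
DF(1y) = 9687/10000 ≈ 0.968700

step 1 [1y] zero: DF = P = 9687/10000 ≈ 0.968700
step 2 [2y] swap r/1=603/19084: DF=(1 − 603/19084·(0.968700))/(1+603/19084) = 9397/10000 ≈ 0.939700
step 3 [3y] swap r/1=347/14195: DF=(1 − 347/14195·(0.968700+0.939700))/(1+347/14195) = 4653/5000 ≈ 0.930600
step 4 [4y] zero: DF = P = 4623/5000 ≈ 0.924600
step 5 [5y] swap r/1=296/11613: DF=(1 − 296/11613·(0.968700+0.939700+0.930600+0.924600))/(1+296/11613) = 551/625 ≈ 0.881600
step 6 [6y] swap r/1=1267/55185: DF=(1 − 1267/55185·(0.968700+0.939700+0.930600+0.924600+0.881600))/(1+1267/55185) = 8733/10000 ≈ 0.873300
step 7 [7y] bond c/1=1/16: DF=(201657/160000 − 1/16·(0.968700+0.939700+0.930600+0.924600+0.881600+0.873300))/(1+1/16) = 1077/1250 ≈ 0.861600
step 8 [8y] swap r/1=214/10329: DF=(1 − 214/10329·(0.968700+0.939700+0.930600+0.924600+0.881600+0.873300+0.861600))/(1+214/10329) = 4251/5000 ≈ 0.850200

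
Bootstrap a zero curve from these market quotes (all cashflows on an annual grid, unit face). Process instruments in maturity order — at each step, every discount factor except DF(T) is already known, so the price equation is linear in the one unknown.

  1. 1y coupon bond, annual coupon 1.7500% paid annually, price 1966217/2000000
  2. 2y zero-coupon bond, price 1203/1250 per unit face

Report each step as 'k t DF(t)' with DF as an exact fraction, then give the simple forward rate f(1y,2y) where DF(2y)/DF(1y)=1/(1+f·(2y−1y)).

1 1 4831/5000
2 2 1203/1250
f(1y,2y) = ((4831/5000)/(1203/1250) − 1)/(1) = 19/4812 ≈ 0.3948%

step 1 [1y] bond c/1=7/400: DF=(1966217/2000000 − 7/400·(0))/(1+7/400) = 4831/5000 ≈ 0.966200
step 2 [2y] zero: DF = P = 1203/1250 ≈ 0.962400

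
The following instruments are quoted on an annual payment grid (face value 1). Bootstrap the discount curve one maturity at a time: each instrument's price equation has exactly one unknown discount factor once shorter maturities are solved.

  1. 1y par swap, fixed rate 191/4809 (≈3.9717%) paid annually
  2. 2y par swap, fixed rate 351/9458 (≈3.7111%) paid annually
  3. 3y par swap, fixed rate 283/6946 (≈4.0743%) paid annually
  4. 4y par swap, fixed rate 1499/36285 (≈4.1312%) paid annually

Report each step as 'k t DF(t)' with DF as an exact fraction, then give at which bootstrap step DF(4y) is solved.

step 1 [1y] swap r/1=191/4809: DF=(1 − 191/4809·(0))/(1+191/4809) = 4809/5000 ≈ 0.961800
step 2 [2y] swap r/1=351/9458: DF=(1 − 351/9458·(0.961800))/(1+351/9458) = 4649/5000 ≈ 0.929800
step 3 [3y] swap r/1=283/6946: DF=(1 − 283/6946·(0.961800+0.929800))/(1+283/6946) = 2217/2500 ≈ 0.886800
step 4 [4y] swap r/1=1499/36285: DF=(1 − 1499/36285·(0.961800+0.929800+0.886800))/(1+1499/36285) = 8501/10000 ≈ 0.850100

1 1 4809/5000
2 2 4649/5000
3 3 2217/2500
4 4 8501/10000
DF(4y) is solved at step 4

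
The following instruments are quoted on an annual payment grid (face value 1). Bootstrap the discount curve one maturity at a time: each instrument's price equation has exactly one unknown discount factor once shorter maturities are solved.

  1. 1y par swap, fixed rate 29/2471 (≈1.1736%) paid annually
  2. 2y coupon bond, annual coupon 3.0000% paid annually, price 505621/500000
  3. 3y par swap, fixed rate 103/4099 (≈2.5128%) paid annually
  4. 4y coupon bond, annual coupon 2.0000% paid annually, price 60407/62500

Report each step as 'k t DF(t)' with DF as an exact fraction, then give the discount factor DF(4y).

step 1 [1y] swap r/1=29/2471: DF=(1 − 29/2471·(0))/(1+29/2471) = 2471/2500 ≈ 0.988400
step 2 [2y] bond c/1=3/100: DF=(505621/500000 − 3/100·(0.988400))/(1+3/100) = 953/1000 ≈ 0.953000
step 3 [3y] swap r/1=103/4099: DF=(1 − 103/4099·(0.988400+0.953000))/(1+103/4099) = 9279/10000 ≈ 0.927900
step 4 [4y] bond c/1=1/50: DF=(60407/62500 − 1/50·(0.988400+0.953000+0.927900))/(1+1/50) = 8913/10000 ≈ 0.891300

1 1 2471/2500
2 2 953/1000
3 3 9279/10000
4 4 8913/10000
DF(4y) = 8913/10000 ≈ 0.891300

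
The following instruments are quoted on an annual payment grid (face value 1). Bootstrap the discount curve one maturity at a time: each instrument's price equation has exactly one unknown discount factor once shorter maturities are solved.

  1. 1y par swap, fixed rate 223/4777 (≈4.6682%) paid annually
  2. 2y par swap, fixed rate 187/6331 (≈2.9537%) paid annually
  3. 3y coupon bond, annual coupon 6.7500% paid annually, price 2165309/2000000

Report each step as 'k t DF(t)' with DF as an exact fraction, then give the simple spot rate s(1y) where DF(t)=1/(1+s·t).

1 1 4777/5000
2 2 9439/10000
3 3 8941/10000
s(1y) = (1/(4777/5000) − 1)/(1) = 223/4777 ≈ 4.6682%

step 1 [1y] swap r/1=223/4777: DF=(1 − 223/4777·(0))/(1+223/4777) = 4777/5000 ≈ 0.955400
step 2 [2y] swap r/1=187/6331: DF=(1 − 187/6331·(0.955400))/(1+187/6331) = 9439/10000 ≈ 0.943900
step 3 [3y] bond c/1=27/400: DF=(2165309/2000000 − 27/400·(0.955400+0.943900))/(1+27/400) = 8941/10000 ≈ 0.894100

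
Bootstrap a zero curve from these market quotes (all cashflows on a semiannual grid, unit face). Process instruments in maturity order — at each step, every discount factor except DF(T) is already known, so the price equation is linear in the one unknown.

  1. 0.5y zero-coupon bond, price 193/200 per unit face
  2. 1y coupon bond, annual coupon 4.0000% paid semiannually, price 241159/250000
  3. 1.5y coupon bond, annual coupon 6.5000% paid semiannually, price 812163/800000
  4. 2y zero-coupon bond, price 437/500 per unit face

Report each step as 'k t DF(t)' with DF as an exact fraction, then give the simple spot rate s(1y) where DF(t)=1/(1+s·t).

step 1 [0.5y] zero: DF = P = 193/200 ≈ 0.965000
step 2 [1y] bond c/2=1/50: DF=(241159/250000 − 1/50·(0.965000))/(1+1/50) = 2317/2500 ≈ 0.926800
step 3 [1.5y] bond c/2=13/400: DF=(812163/800000 − 13/400·(0.965000+0.926800))/(1+13/400) = 9237/10000 ≈ 0.923700
step 4 [2y] zero: DF = P = 437/500 ≈ 0.874000

1 1/2 193/200
2 1 2317/2500
3 3/2 9237/10000
4 2 437/500
s(1y) = (1/(2317/2500) − 1)/(1) = 183/2317 ≈ 7.8981%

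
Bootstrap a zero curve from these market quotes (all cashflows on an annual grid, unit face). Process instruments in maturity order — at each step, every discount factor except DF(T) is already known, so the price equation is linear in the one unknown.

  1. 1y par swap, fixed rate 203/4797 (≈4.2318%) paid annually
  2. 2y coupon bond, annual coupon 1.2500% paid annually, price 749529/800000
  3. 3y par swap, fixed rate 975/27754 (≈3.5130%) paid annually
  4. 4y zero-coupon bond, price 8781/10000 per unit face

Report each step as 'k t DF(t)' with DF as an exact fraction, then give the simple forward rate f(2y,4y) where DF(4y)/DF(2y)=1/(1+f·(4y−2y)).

1 1 4797/5000
2 2 1827/2000
3 3 361/400
4 4 8781/10000
f(2y,4y) = ((1827/2000)/(8781/10000) − 1)/(2) = 59/2927 ≈ 2.0157%

step 1 [1y] swap r/1=203/4797: DF=(1 − 203/4797·(0))/(1+203/4797) = 4797/5000 ≈ 0.959400
step 2 [2y] bond c/1=1/80: DF=(749529/800000 − 1/80·(0.959400))/(1+1/80) = 1827/2000 ≈ 0.913500
step 3 [3y] swap r/1=975/27754: DF=(1 − 975/27754·(0.959400+0.913500))/(1+975/27754) = 361/400 ≈ 0.902500
step 4 [4y] zero: DF = P = 8781/10000 ≈ 0.878100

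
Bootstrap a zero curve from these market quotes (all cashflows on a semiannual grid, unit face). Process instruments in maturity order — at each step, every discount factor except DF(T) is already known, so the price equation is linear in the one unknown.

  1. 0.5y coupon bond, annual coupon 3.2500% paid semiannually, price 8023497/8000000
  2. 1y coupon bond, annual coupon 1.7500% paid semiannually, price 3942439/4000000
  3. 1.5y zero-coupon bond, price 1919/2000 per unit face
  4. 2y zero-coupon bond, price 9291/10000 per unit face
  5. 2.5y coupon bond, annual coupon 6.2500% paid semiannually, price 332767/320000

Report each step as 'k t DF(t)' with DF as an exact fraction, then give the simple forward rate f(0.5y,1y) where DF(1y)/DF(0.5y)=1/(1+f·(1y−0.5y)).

1 1/2 9869/10000
2 1 1937/2000
3 3/2 1919/2000
4 2 9291/10000
5 5/2 8919/10000
f(0.5y,1y) = ((9869/10000)/(1937/2000) − 1)/(1/2) = 368/9685 ≈ 3.7997%

step 1 [0.5y] bond c/2=13/800: DF=(8023497/8000000 − 13/800·(0))/(1+13/800) = 9869/10000 ≈ 0.986900
step 2 [1y] bond c/2=7/800: DF=(3942439/4000000 − 7/800·(0.986900))/(1+7/800) = 1937/2000 ≈ 0.968500
step 3 [1.5y] zero: DF = P = 1919/2000 ≈ 0.959500
step 4 [2y] zero: DF = P = 9291/10000 ≈ 0.929100
step 5 [2.5y] bond c/2=1/32: DF=(332767/320000 − 1/32·(0.986900+0.968500+0.959500+0.929100))/(1+1/32) = 8919/10000 ≈ 0.891900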